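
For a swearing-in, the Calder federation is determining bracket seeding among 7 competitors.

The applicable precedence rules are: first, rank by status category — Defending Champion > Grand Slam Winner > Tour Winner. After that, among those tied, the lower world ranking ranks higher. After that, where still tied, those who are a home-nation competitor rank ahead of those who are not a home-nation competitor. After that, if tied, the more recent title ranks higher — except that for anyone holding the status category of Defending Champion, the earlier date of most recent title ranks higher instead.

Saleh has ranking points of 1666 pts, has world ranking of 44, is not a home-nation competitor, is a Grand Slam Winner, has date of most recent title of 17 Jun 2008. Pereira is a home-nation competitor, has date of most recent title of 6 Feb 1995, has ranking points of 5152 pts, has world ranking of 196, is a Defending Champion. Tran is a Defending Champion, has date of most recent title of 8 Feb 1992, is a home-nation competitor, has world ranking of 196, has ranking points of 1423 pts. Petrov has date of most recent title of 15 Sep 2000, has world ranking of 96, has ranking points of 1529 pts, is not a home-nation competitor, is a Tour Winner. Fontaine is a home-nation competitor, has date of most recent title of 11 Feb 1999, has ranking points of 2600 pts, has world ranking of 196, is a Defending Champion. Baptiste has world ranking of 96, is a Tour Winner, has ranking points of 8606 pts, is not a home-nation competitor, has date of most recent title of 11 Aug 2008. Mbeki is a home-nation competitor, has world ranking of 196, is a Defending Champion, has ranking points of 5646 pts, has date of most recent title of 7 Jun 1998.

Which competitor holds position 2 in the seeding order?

Pereira

By status category: Tran, Pereira, Mbeki and Fontaine (Defending Champion); then Saleh (Grand Slam Winner); then Baptiste and Petrov (Tour Winner).
Tran, Pereira, Mbeki and Fontaine all have world ranking 196, so the next rule applies.
Tran, Pereira, Mbeki and Fontaine are each a home-nation competitor, so the next rule applies.
Among Tran, Pereira, Mbeki and Fontaine, by date of most recent title (earlier first) (reversed rule for this group): Tran (8 Feb 1992) before Pereira (6 Feb 1995) before Mbeki (7 Jun 1998) before Fontaine (11 Feb 1999).
Baptiste and Petrov both have world ranking 96, so the next rule applies.
Baptiste and Petrov are each not a home-nation competitor, so the next rule applies.
Among Baptiste and Petrov, by date of most recent title (later first): Baptiste (11 Aug 2008) before Petrov (15 Sep 2000).
Order: Tran, Pereira, Mbeki, Fontaine, Saleh, Baptiste, Petrov.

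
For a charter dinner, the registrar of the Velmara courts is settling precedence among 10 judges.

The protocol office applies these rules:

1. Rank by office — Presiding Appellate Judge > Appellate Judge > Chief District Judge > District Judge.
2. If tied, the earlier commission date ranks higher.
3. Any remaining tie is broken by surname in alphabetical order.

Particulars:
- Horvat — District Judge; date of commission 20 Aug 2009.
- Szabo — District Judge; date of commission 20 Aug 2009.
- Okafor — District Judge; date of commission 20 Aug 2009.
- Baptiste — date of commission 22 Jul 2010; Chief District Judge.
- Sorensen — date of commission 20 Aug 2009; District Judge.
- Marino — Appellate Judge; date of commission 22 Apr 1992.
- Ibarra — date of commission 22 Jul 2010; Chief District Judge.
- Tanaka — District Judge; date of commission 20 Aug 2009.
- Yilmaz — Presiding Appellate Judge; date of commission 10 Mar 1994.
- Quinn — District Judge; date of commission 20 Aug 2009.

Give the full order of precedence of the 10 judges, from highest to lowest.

By office: Yilmaz (Presiding Appellate Judge); then Marino (Appellate Judge); then Baptiste and Ibarra (Chief District Judge); then Horvat, Okafor, Quinn, Sorensen, Szabo and Tanaka (District Judge).
Baptiste and Ibarra both have date of commission 22 Jul 2010, so the next rule applies.
Among Baptiste and Ibarra, alphabetically by surname: Baptiste before Ibarra.
Horvat, Okafor, Quinn, Sorensen, Szabo and Tanaka all have date of commission 20 Aug 2009, so the next rule applies.
Among Horvat, Okafor, Quinn, Sorensen, Szabo and Tanaka, alphabetically by surname: Horvat before Okafor before Quinn before Sorensen before Szabo before Tanaka.
Full order: Yilmaz, Marino, Baptiste, Ibarra, Horvat, Okafor, Quinn, Sorensen, Szabo, Tanaka.

Yilmaz, Marino, Baptiste, Ibarra, Horvat, Okafor, Quinn, Sorensen, Szabo, Tanaka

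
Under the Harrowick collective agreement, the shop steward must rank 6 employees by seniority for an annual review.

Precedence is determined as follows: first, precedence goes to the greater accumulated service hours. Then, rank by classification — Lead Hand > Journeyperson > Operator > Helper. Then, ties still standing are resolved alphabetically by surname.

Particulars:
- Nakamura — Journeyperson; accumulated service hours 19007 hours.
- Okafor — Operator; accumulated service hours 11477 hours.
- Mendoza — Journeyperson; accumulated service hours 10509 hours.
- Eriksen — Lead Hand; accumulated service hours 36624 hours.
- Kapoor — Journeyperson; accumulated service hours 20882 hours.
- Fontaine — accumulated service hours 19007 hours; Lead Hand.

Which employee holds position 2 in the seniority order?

Kapoor

By accumulated service hours (higher first): Eriksen (36624 hours); then Kapoor (20882 hours); then Fontaine and Nakamura (both 19007 hours); then Okafor (11477 hours); then Mendoza (10509 hours).
Among Fontaine and Nakamura, by classification: Fontaine (Lead Hand) before Nakamura (Journeyperson).
Order: Eriksen, Kapoor, Fontaine, Nakamura, Okafor, Mendoza.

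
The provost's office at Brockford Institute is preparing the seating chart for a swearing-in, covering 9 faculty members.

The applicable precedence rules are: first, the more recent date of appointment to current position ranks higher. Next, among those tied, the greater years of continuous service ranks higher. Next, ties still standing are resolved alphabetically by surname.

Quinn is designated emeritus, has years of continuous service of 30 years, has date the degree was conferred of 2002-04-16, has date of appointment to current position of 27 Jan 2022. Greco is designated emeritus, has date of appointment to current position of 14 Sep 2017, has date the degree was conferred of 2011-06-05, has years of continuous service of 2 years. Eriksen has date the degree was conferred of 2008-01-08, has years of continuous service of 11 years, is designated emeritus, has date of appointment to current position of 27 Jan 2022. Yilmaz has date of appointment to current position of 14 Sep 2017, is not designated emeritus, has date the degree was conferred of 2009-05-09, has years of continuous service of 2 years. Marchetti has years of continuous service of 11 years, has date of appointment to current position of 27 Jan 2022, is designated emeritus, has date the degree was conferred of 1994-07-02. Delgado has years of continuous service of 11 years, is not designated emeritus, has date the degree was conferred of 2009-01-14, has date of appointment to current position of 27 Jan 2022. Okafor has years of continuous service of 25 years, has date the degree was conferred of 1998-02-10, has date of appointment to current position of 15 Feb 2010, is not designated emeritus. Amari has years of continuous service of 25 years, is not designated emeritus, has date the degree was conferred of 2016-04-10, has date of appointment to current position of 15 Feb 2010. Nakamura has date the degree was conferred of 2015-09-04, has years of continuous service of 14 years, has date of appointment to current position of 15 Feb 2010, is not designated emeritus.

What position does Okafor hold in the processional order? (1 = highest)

By date of appointment to current position (later first): Quinn, Delgado, Eriksen and Marchetti (each 27 Jan 2022); then Greco and Yilmaz (both 14 Sep 2017); then Amari, Okafor and Nakamura (each 15 Feb 2010).
Among Quinn, Delgado, Eriksen and Marchetti, by years of continuous service (higher first): Quinn (30 years) before Delgado, Eriksen and Marchetti (11 years).
Among Delgado, Eriksen and Marchetti, alphabetically by surname: Delgado before Eriksen before Marchetti.
Greco and Yilmaz both have years of continuous service 2 years, so the next rule applies.
Among Greco and Yilmaz, alphabetically by surname: Greco before Yilmaz.
Among Amari, Okafor and Nakamura, by years of continuous service (higher first): Amari and Okafor (25 years) before Nakamura (14 years).
Among Amari and Okafor, alphabetically by surname: Amari before Okafor.
Order: Quinn, Delgado, Eriksen, Marchetti, Greco, Yilmaz, Amari, Okafor, Nakamura. So position 8.

8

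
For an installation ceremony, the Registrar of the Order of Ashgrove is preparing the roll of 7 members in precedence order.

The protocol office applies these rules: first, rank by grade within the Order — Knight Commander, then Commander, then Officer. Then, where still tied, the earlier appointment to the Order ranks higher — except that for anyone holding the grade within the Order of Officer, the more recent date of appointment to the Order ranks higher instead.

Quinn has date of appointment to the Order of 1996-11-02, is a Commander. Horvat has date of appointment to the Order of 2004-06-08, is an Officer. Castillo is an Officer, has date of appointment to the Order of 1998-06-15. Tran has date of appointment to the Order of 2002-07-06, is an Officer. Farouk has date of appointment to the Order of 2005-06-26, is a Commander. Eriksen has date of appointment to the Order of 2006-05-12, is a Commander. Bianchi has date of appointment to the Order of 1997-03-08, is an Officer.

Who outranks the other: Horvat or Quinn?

Quinn

By grade within the Order: Quinn, Farouk and Eriksen (Commander); then Horvat, Tran, Castillo and Bianchi (Officer).
Among Quinn, Farouk and Eriksen, by date of appointment to the Order (earlier first): Quinn (1996-11-02) before Farouk (2005-06-26) before Eriksen (2006-05-12).
Among Horvat, Tran, Castillo and Bianchi, by date of appointment to the Order (later first) (reversed rule for this group): Horvat (2004-06-08) before Tran (2002-07-06) before Castillo (1998-06-15) before Bianchi (1997-03-08).
So Quinn takes precedence.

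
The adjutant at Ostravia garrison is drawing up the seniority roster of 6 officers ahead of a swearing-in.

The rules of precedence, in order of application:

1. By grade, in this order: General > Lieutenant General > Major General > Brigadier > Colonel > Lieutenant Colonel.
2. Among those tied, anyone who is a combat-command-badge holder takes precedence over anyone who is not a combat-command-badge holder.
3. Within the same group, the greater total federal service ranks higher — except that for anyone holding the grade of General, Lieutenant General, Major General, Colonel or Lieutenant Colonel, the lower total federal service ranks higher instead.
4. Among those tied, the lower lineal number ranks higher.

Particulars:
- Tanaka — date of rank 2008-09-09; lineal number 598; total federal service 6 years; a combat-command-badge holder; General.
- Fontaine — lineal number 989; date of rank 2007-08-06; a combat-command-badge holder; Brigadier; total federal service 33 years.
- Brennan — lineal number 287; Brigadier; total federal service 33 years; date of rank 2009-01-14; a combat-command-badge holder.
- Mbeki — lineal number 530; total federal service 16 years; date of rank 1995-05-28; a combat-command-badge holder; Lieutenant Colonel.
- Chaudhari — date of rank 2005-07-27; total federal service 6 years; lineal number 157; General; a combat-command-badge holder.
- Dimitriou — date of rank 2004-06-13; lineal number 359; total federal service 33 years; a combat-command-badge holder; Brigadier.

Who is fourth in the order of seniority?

Dimitriou

By grade: Chaudhari and Tanaka (General); then Brennan, Dimitriou and Fontaine (Brigadier); then Mbeki (Lieutenant Colonel).
Chaudhari and Tanaka are each a combat-command-badge holder, so the next rule applies.
Chaudhari and Tanaka both have total federal service 6 years, so the next rule applies.
Among Chaudhari and Tanaka, by lineal number (lower first): Chaudhari (157) before Tanaka (598).
Brennan, Dimitriou and Fontaine are each a combat-command-badge holder, so the next rule applies.
Brennan, Dimitriou and Fontaine all have total federal service 33 years, so the next rule applies.
Among Brennan, Dimitriou and Fontaine, by lineal number (lower first): Brennan (287) before Dimitriou (359) before Fontaine (989).
Order: Chaudhari, Tanaka, Brennan, Dimitriou, Fontaine, Mbeki.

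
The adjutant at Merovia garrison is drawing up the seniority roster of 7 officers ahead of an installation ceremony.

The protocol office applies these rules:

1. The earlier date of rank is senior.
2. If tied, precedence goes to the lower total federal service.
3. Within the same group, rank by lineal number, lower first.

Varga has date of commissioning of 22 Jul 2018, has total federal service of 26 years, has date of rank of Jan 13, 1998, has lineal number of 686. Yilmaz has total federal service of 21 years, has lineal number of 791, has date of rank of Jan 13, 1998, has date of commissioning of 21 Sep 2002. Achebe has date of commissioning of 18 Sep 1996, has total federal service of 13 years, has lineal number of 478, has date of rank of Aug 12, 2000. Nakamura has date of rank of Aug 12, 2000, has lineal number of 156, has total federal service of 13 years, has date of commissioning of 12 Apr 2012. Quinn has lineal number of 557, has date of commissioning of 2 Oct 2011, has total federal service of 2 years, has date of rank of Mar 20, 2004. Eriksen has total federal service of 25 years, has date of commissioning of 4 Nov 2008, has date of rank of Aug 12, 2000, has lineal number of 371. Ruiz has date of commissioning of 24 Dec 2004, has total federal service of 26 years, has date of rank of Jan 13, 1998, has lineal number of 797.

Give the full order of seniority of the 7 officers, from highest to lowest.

Yilmaz, Varga, Ruiz, Nakamura, Achebe, Eriksen, Quinn

By date of rank (earlier first): Yilmaz, Varga and Ruiz (each Jan 13, 1998); then Nakamura, Achebe and Eriksen (each Aug 12, 2000); then Quinn (Mar 20, 2004).
Among Yilmaz, Varga and Ruiz, by total federal service (lower first): Yilmaz (21 years) before Varga and Ruiz (26 years).
Among Varga and Ruiz, by lineal number (lower first): Varga (686) before Ruiz (797).
Among Nakamura, Achebe and Eriksen, by total federal service (lower first): Nakamura and Achebe (13 years) before Eriksen (25 years).
Among Nakamura and Achebe, by lineal number (lower first): Nakamura (156) before Achebe (478).
Full order: Yilmaz, Varga, Ruiz, Nakamura, Achebe, Eriksen, Quinn.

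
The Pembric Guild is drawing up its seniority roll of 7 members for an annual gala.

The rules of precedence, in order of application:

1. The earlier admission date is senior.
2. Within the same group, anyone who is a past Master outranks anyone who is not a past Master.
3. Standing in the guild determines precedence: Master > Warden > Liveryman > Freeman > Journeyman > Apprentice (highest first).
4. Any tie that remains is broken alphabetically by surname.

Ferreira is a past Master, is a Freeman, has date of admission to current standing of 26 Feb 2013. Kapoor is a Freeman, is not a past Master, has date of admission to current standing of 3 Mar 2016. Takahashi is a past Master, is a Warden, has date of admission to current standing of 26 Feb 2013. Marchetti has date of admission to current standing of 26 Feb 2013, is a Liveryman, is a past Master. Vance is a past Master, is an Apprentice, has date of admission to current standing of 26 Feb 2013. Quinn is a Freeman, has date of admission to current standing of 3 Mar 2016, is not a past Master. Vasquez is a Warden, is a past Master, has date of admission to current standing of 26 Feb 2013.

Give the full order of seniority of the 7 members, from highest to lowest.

Takahashi, Vasquez, Marchetti, Ferreira, Vance, Kapoor, Quinn

By date of admission to current standing (earlier first): Takahashi, Vasquez, Marchetti, Ferreira and Vance (each 26 Feb 2013); then Kapoor and Quinn (both 3 Mar 2016).
Takahashi, Vasquez, Marchetti, Ferreira and Vance are each a past Master, so the next rule applies.
Among Takahashi, Vasquez, Marchetti, Ferreira and Vance, by standing in the guild: Takahashi and Vasquez (Warden) before Marchetti (Liveryman) before Ferreira (Freeman) before Vance (Apprentice).
Among Takahashi and Vasquez, alphabetically by surname: Takahashi before Vasquez.
Kapoor and Quinn are each not a past Master, so the next rule applies.
Kapoor and Quinn are each Freeman, so the next rule applies.
Among Kapoor and Quinn, alphabetically by surname: Kapoor before Quinn.
Full order: Takahashi, Vasquez, Marchetti, Ferreira, Vance, Kapoor, Quinn.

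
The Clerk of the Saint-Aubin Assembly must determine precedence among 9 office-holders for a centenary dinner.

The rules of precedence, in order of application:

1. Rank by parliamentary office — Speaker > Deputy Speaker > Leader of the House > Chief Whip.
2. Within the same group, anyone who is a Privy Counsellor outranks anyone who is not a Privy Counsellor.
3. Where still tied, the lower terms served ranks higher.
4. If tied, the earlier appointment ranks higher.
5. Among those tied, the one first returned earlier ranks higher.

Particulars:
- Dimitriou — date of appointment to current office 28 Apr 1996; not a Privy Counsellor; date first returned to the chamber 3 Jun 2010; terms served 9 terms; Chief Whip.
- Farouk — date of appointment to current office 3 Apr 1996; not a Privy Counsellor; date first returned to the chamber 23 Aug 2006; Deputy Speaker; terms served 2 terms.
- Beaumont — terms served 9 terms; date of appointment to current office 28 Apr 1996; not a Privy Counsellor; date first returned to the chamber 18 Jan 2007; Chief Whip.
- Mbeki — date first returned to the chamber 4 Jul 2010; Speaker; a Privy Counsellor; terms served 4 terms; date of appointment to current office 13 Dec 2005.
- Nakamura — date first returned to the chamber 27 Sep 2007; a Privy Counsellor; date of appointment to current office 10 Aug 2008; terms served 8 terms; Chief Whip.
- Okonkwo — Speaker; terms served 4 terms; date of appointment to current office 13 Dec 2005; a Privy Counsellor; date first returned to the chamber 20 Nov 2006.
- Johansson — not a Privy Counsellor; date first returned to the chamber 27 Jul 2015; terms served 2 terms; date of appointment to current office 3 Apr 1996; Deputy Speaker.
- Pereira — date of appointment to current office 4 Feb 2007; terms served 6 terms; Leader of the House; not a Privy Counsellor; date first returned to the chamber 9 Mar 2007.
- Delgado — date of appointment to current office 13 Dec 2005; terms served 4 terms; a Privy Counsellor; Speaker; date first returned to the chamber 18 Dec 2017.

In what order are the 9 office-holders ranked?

By parliamentary office: Okonkwo, Mbeki and Delgado (Speaker); then Farouk and Johansson (Deputy Speaker); then Pereira (Leader of the House); then Nakamura, Beaumont and Dimitriou (Chief Whip).
Okonkwo, Mbeki and Delgado are each a Privy Counsellor, so the next rule applies.
Okonkwo, Mbeki and Delgado all have terms served 4 terms, so the next rule applies.
Okonkwo, Mbeki and Delgado all have date of appointment to current office 13 Dec 2005, so the next rule applies.
Among Okonkwo, Mbeki and Delgado, by date first returned to the chamber (earlier first): Okonkwo (20 Nov 2006) before Mbeki (4 Jul 2010) before Delgado (18 Dec 2017).
Farouk and Johansson are each not a Privy Counsellor, so the next rule applies.
Farouk and Johansson both have terms served 2 terms, so the next rule applies.
Farouk and Johansson both have date of appointment to current office 3 Apr 1996, so the next rule applies.
Among Farouk and Johansson, by date first returned to the chamber (earlier first): Farouk (23 Aug 2006) before Johansson (27 Jul 2015).
Among Nakamura, Beaumont and Dimitriou, a Privy Counsellor before not a Privy Counsellor: Nakamura (a Privy Counsellor) before Beaumont and Dimitriou (not a Privy Counsellor).
Beaumont and Dimitriou both have terms served 9 terms, so the next rule applies.
Beaumont and Dimitriou both have date of appointment to current office 28 Apr 1996, so the next rule applies.
Among Beaumont and Dimitriou, by date first returned to the chamber (earlier first): Beaumont (18 Jan 2007) before Dimitriou (3 Jun 2010).
Full order: Okonkwo, Mbeki, Delgado, Farouk, Johansson, Pereira, Nakamura, Beaumont, Dimitriou.

Okonkwo, Mbeki, Delgado, Farouk, Johansson, Pereira, Nakamura, Beaumont, Dimitriou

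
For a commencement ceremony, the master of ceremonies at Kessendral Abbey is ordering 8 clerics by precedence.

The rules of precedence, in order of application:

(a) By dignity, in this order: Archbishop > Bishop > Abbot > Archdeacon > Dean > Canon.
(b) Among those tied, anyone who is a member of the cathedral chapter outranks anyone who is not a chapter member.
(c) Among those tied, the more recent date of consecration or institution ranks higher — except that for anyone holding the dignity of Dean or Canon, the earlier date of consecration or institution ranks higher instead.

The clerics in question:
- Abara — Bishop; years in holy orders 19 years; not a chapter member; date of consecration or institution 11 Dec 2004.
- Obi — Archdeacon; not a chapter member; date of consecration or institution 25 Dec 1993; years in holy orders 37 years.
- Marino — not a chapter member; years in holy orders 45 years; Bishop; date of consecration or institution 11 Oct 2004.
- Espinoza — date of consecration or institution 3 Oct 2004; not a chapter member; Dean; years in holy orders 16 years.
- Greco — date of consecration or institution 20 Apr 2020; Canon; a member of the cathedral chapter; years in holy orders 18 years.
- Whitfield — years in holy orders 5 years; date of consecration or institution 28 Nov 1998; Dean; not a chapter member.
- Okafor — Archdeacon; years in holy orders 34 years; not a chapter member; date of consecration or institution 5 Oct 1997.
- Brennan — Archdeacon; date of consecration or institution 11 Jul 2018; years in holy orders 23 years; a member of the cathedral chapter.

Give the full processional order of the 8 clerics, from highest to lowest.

By dignity: Abara and Marino (Bishop); then Brennan, Okafor and Obi (Archdeacon); then Whitfield and Espinoza (Dean); then Greco (Canon).
Abara and Marino are each not a chapter member, so the next rule applies.
Among Abara and Marino, by date of consecration or institution (later first): Abara (11 Dec 2004) before Marino (11 Oct 2004).
Among Brennan, Okafor and Obi, a member of the cathedral chapter before not a chapter member: Brennan (a member of the cathedral chapter) before Okafor and Obi (not a chapter member).
Among Okafor and Obi, by date of consecration or institution (later first): Okafor (5 Oct 1997) before Obi (25 Dec 1993).
Whitfield and Espinoza are each not a chapter member, so the next rule applies.
Among Whitfield and Espinoza, by date of consecration or institution (earlier first) (reversed rule for this group): Whitfield (28 Nov 1998) before Espinoza (3 Oct 2004).
Full order: Abara, Marino, Brennan, Okafor, Obi, Whitfield, Espinoza, Greco.

Abara, Marino, Brennan, Okafor, Obi, Whitfield, Espinoza, Greco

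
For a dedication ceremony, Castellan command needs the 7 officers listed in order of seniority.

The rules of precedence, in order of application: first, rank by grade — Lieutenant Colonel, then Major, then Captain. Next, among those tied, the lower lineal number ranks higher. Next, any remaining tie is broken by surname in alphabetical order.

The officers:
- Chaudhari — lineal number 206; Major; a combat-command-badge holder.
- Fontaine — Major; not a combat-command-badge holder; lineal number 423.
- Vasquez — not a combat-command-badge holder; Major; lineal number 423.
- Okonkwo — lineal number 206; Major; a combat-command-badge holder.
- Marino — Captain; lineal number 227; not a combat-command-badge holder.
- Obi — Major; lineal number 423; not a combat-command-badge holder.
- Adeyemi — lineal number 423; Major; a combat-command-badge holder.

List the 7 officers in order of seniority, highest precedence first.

By grade: Chaudhari, Okonkwo, Adeyemi, Fontaine, Obi and Vasquez (Major); then Marino (Captain).
Among Chaudhari, Okonkwo, Adeyemi, Fontaine, Obi and Vasquez, by lineal number (lower first): Chaudhari and Okonkwo (206) before Adeyemi, Fontaine, Obi and Vasquez (423).
Among Chaudhari and Okonkwo, alphabetically by surname: Chaudhari before Okonkwo.
Among Adeyemi, Fontaine, Obi and Vasquez, alphabetically by surname: Adeyemi before Fontaine before Obi before Vasquez.
Full order: Chaudhari, Okonkwo, Adeyemi, Fontaine, Obi, Vasquez, Marino.

Chaudhari, Okonkwo, Adeyemi, Fontaine, Obi, Vasquez, Marino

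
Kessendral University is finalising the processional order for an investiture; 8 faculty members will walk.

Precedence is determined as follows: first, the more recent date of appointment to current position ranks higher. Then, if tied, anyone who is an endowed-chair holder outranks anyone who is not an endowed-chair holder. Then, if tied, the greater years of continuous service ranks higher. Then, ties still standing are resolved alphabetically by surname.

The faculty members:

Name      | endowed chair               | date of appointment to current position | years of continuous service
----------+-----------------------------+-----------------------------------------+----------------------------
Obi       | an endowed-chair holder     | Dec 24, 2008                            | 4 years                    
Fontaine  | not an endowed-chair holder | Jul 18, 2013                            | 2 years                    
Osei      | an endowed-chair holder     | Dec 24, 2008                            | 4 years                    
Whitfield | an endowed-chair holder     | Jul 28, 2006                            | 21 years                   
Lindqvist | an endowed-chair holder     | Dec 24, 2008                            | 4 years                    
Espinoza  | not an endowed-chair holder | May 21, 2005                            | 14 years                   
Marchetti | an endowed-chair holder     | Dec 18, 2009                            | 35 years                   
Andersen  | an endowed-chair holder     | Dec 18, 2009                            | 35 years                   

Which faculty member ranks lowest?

By date of appointment to current position (later first): Fontaine (Jul 18, 2013); then Andersen and Marchetti (both Dec 18, 2009); then Lindqvist, Obi and Osei (each Dec 24, 2008); then Whitfield (Jul 28, 2006); then Espinoza (May 21, 2005).
Andersen and Marchetti are each an endowed-chair holder, so the next rule applies.
Andersen and Marchetti both have years of continuous service 35 years, so the next rule applies.
Among Andersen and Marchetti, alphabetically by surname: Andersen before Marchetti.
Lindqvist, Obi and Osei are each an endowed-chair holder, so the next rule applies.
Lindqvist, Obi and Osei all have years of continuous service 4 years, so the next rule applies.
Among Lindqvist, Obi and Osei, alphabetically by surname: Lindqvist before Obi before Osei.
Order: Fontaine, Andersen, Marchetti, Lindqvist, Obi, Osei, Whitfield, Espinoza.

Espinoza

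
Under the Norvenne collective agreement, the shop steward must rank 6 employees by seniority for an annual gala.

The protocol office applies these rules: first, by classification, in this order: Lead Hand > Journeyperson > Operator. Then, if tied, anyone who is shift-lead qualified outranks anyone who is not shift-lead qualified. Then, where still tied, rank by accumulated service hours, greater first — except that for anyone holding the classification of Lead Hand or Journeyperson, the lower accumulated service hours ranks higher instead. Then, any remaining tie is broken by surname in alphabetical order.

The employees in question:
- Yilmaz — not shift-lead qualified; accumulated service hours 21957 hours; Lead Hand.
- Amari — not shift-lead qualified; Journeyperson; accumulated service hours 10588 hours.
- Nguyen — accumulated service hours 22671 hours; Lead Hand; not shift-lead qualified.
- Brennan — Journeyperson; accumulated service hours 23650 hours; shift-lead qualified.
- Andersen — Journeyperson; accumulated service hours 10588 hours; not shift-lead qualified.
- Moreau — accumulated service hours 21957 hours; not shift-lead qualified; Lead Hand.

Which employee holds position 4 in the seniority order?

By classification: Moreau, Yilmaz and Nguyen (Lead Hand); then Brennan, Amari and Andersen (Journeyperson).
Moreau, Yilmaz and Nguyen are each not shift-lead qualified, so the next rule applies.
Among Moreau, Yilmaz and Nguyen, by accumulated service hours (lower first) (reversed rule for this group): Moreau and Yilmaz (21957 hours) before Nguyen (22671 hours).
Among Moreau and Yilmaz, alphabetically by surname: Moreau before Yilmaz.
Among Brennan, Amari and Andersen, shift-lead qualified before not shift-lead qualified: Brennan (shift-lead qualified) before Amari and Andersen (not shift-lead qualified).
Amari and Andersen both have accumulated service hours 10588 hours, so the next rule applies.
Among Amari and Andersen, alphabetically by surname: Amari before Andersen.
Order: Moreau, Yilmaz, Nguyen, Brennan, Amari, Andersen.

Brennan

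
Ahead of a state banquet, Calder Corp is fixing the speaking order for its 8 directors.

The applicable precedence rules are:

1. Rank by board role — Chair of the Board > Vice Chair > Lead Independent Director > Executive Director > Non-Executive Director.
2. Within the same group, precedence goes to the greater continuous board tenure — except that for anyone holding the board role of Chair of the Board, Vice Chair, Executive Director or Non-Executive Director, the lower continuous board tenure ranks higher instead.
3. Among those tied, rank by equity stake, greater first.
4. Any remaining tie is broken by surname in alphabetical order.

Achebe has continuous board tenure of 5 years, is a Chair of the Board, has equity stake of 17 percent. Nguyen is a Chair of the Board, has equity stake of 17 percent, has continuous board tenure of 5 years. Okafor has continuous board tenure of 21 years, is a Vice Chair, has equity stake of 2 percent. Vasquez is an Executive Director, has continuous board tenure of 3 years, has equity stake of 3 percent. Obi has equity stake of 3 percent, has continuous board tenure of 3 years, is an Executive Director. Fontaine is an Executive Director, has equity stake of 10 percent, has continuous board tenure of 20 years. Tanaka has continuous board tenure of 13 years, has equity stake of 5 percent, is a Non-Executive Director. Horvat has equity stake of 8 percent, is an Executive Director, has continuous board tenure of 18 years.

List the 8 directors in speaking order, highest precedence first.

Achebe, Nguyen, Okafor, Obi, Vasquez, Horvat, Fontaine, Tanaka

By board role: Achebe and Nguyen (Chair of the Board); then Okafor (Vice Chair); then Obi, Vasquez, Horvat and Fontaine (Executive Director); then Tanaka (Non-Executive Director).
Achebe and Nguyen both have continuous board tenure 5 years, so the next rule applies.
Achebe and Nguyen both have equity stake 17 percent, so the next rule applies.
Among Achebe and Nguyen, alphabetically by surname: Achebe before Nguyen.
Among Obi, Vasquez, Horvat and Fontaine, by continuous board tenure (lower first) (reversed rule for this group): Obi and Vasquez (3 years) before Horvat (18 years) before Fontaine (20 years).
Obi and Vasquez both have equity stake 3 percent, so the next rule applies.
Among Obi and Vasquez, alphabetically by surname: Obi before Vasquez.
Full order: Achebe, Nguyen, Okafor, Obi, Vasquez, Horvat, Fontaine, Tanaka.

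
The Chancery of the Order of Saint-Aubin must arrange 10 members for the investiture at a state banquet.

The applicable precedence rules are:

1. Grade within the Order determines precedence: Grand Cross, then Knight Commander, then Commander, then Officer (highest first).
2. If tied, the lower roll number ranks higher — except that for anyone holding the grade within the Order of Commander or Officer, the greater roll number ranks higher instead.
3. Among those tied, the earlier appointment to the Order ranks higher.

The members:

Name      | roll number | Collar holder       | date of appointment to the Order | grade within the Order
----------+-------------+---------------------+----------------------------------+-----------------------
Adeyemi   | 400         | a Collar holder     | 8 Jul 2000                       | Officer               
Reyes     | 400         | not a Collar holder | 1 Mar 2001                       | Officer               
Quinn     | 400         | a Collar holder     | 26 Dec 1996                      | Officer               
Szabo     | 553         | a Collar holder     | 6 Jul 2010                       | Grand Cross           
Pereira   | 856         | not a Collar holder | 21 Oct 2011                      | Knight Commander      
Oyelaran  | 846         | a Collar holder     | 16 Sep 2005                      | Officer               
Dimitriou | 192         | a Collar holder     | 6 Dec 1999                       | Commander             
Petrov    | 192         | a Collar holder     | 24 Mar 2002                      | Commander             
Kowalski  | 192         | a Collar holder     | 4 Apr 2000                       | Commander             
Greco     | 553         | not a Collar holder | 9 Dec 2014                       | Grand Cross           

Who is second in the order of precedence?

Greco

By grade within the Order: Szabo and Greco (Grand Cross); then Pereira (Knight Commander); then Dimitriou, Kowalski and Petrov (Commander); then Oyelaran, Quinn, Adeyemi and Reyes (Officer).
Szabo and Greco both have roll number 553, so the next rule applies.
Among Szabo and Greco, by date of appointment to the Order (earlier first): Szabo (6 Jul 2010) before Greco (9 Dec 2014).
Dimitriou, Kowalski and Petrov all have roll number 192, so the next rule applies.
Among Dimitriou, Kowalski and Petrov, by date of appointment to the Order (earlier first): Dimitriou (6 Dec 1999) before Kowalski (4 Apr 2000) before Petrov (24 Mar 2002).
Among Oyelaran, Quinn, Adeyemi and Reyes, by roll number (higher first) (reversed rule for this group): Oyelaran (846) before Quinn, Adeyemi and Reyes (400).
Among Quinn, Adeyemi and Reyes, by date of appointment to the Order (earlier first): Quinn (26 Dec 1996) before Adeyemi (8 Jul 2000) before Reyes (1 Mar 2001).
Order: Szabo, Greco, Pereira, Dimitriou, Kowalski, Petrov, Oyelaran, Quinn, Adeyemi, Reyes.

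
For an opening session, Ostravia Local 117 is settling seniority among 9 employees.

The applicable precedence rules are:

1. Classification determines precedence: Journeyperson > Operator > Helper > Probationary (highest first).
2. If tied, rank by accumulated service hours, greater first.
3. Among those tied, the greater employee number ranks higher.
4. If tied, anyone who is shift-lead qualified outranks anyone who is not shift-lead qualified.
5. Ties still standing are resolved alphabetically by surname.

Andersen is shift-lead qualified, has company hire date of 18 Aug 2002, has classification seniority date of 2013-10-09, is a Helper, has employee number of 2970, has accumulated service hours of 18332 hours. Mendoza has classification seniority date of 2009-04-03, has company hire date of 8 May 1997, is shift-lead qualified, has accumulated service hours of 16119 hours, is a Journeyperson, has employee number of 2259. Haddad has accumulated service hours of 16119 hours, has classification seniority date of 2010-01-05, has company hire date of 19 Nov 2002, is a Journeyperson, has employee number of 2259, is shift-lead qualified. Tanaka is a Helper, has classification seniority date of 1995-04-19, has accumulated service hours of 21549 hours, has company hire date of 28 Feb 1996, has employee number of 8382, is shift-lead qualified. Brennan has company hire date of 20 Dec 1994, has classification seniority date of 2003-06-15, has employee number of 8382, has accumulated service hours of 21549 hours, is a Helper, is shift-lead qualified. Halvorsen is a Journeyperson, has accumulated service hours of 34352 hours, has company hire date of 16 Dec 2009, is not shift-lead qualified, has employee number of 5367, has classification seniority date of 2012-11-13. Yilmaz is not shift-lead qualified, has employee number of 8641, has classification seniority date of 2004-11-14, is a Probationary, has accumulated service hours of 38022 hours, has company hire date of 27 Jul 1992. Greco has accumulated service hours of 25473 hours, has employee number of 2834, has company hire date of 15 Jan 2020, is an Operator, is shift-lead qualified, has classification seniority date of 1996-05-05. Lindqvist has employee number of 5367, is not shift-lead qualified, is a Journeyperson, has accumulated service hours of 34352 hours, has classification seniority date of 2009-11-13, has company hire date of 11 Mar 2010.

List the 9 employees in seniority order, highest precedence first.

By classification: Halvorsen, Lindqvist, Haddad and Mendoza (Journeyperson); then Greco (Operator); then Brennan, Tanaka and Andersen (Helper); then Yilmaz (Probationary).
Among Halvorsen, Lindqvist, Haddad and Mendoza, by accumulated service hours (higher first): Halvorsen and Lindqvist (34352 hours) before Haddad and Mendoza (16119 hours).
Halvorsen and Lindqvist both have employee number 5367, so the next rule applies.
Halvorsen and Lindqvist are each not shift-lead qualified, so the next rule applies.
Among Halvorsen and Lindqvist, alphabetically by surname: Halvorsen before Lindqvist.
Haddad and Mendoza both have employee number 2259, so the next rule applies.
Haddad and Mendoza are each shift-lead qualified, so the next rule applies.
Among Haddad and Mendoza, alphabetically by surname: Haddad before Mendoza.
Among Brennan, Tanaka and Andersen, by accumulated service hours (higher first): Brennan and Tanaka (21549 hours) before Andersen (18332 hours).
Brennan and Tanaka both have employee number 8382, so the next rule applies.
Brennan and Tanaka are each shift-lead qualified, so the next rule applies.
Among Brennan and Tanaka, alphabetically by surname: Brennan before Tanaka.
Full order: Halvorsen, Lindqvist, Haddad, Mendoza, Greco, Brennan, Tanaka, Andersen, Yilmaz.

Halvorsen, Lindqvist, Haddad, Mendoza, Greco, Brennan, Tanaka, Andersen, Yilmaz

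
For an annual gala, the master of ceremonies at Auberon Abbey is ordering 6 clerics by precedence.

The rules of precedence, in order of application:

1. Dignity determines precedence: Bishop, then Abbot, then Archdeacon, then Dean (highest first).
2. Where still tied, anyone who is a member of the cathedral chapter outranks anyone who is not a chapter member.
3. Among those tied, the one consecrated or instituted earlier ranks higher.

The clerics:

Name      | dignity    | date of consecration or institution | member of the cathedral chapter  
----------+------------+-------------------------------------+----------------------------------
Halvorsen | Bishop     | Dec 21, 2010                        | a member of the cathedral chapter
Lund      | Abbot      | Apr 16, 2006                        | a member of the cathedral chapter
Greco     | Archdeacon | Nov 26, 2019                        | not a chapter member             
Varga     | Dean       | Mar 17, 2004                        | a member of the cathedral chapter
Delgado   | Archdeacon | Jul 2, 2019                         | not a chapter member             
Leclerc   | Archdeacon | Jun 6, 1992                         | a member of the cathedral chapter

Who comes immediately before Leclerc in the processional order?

Lund

By dignity: Halvorsen (Bishop); then Lund (Abbot); then Leclerc, Delgado and Greco (Archdeacon); then Varga (Dean).
Among Leclerc, Delgado and Greco, a member of the cathedral chapter before not a chapter member: Leclerc (a member of the cathedral chapter) before Delgado and Greco (not a chapter member).
Among Delgado and Greco, by date of consecration or institution (earlier first): Delgado (Jul 2, 2019) before Greco (Nov 26, 2019).
Order: Halvorsen, Lund, Leclerc, Delgado, Greco, Varga.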